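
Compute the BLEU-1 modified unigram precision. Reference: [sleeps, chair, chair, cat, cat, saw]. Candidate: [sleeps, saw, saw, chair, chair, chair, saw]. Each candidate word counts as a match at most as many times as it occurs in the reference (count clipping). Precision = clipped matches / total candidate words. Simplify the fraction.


Reference word counts: {'cat': 2, 'chair': 2, 'saw': 1, 'sleeps': 1}
Checking each candidate word (with clipping):
  'sleeps' -> in reference (ref count 1, used 1/1) -> match (matches: 1)
  'saw' -> in reference (ref count 1, used 1/1) -> match (matches: 2)
  'saw' -> ref count 1 already used up (1/1) -> clipped, no match (matches: 2)
  'chair' -> in reference (ref count 2, used 1/2) -> match (matches: 3)
  'chair' -> in reference (ref count 2, used 2/2) -> match (matches: 4)
  'chair' -> ref count 2 already used up (2/2) -> clipped, no match (matches: 4)
  'saw' -> ref count 1 already used up (1/1) -> clipped, no match (matches: 4)
Clipped matches: 4, Candidate length: 7
Precision = 4/7

4/7


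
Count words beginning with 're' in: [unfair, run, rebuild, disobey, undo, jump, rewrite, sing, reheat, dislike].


Checking each word for prefix 're':
  'unfair' -> no (count: 0)
  'run' -> no (count: 0)
  'rebuild' -> YES, starts with 're' (count: 1)
  'disobey' -> no (count: 1)
  'undo' -> no (count: 1)
  'jump' -> no (count: 1)
  'rewrite' -> YES, starts with 're' (count: 2)
  'sing' -> no (count: 2)
  'reheat' -> YES, starts with 're' (count: 3)
  'dislike' -> no (count: 3)
Total with prefix 're': 3

3


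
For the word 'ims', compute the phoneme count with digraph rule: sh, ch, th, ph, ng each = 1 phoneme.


Parsing 'ims' greedily, digraphs first:
  'i' -> vowel phoneme (phonemes so far: 1)
  'm' -> consonant phoneme (phonemes so far: 2)
  's' -> consonant phoneme (phonemes so far: 3)
Total phonemes: 3

3


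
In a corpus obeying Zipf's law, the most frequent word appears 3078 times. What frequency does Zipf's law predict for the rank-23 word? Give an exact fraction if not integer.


Zipf's law: freq(rank) = f1 / rank
f1 = 3078, rank = 23
freq = 3078 / 23
GCD(3078, 23) = 1
Simplified: 3078/23

3078/23


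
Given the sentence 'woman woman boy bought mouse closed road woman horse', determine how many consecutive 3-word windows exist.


Word trigrams from [9] words:
  Trigram 1: (woman woman boy)
  Trigram 2: (woman boy bought)
  Trigram 3: (boy bought mouse)
  Trigram 4: (bought mouse closed)
  Trigram 5: (mouse closed road)
  Trigram 6: (closed road woman)
  Trigram 7: (road woman horse)
Total word trigrams: 9 - 2 = 7

7


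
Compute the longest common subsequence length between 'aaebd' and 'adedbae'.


DP table for LCS of 'aaebd' and 'adedbae':
       a  d  e  d  b  a  e
    0  0  0  0  0  0  0  0
  a 0  1  1  1  1  1  1  1
  a 0  1  1  1  1  1  2  2
  e 0  1  1  2  2  2  2  3
  b 0  1  1  2  2  3  3  3
  d 0  1  2  2  3  3  3  3
LCS: 'aae'
LCS length = 3

3


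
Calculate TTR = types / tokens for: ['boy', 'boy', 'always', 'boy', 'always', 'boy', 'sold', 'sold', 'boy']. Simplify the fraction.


Tokens: 9
Unique types: ('always', 'boy', 'sold') = 3
TTR = 3/9
Simplify: divide both by 3 -> 1/3
TTR = 1/3

1/3


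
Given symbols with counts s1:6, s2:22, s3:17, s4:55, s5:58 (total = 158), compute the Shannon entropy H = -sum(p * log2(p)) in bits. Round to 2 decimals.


Computing entropy H = -sum(p_i * log2(p_i)):
  s1: p = 6/158 = 0.0380, -p*log2(p) = 0.1792
  s2: p = 22/158 = 0.1392, -p*log2(p) = 0.3960
  s3: p = 17/158 = 0.1076, -p*log2(p) = 0.3461
  s4: p = 55/158 = 0.3481, -p*log2(p) = 0.5300
  s5: p = 58/158 = 0.3671, -p*log2(p) = 0.5307
H = sum of terms = 1.9820
Rounded to 2 decimals: 1.98

1.98


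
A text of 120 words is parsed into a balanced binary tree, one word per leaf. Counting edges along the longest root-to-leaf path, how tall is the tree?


In a balanced binary tree with n leaves the deepest leaf is ceil(log2(n)) edges below the root.
log2(120) = 6.9069
ceil(6.9069) = 7
height (edges) = 7

7


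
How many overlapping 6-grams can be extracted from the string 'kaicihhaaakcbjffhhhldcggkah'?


String 'kaicihhaaakcbjffhhhldcggkah' has length L = 27.
Number of overlapping n-grams = L - n + 1
Substituting: 27 - 6 + 1 = 22

22


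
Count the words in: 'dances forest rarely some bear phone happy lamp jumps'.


Counting words by splitting on spaces:
  Word 1: 'dances'
  Word 2: 'forest'
  Word 3: 'rarely'
  Word 4: 'some'
  Word 5: 'bear'
  Word 6: 'phone'
  Word 7: 'happy'
  Word 8: 'lamp'
  Word 9: 'jumps'
Total words: 9

9


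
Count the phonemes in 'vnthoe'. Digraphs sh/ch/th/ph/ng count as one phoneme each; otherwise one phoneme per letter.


Parsing 'vnthoe' greedily, digraphs first:
  'v' -> consonant phoneme (phonemes so far: 1)
  'n' -> consonant phoneme (phonemes so far: 2)
  'th' -> digraph (1 consonant phoneme) (phonemes so far: 3)
  'o' -> vowel phoneme (phonemes so far: 4)
  'e' -> vowel phoneme (phonemes so far: 5)
Total phonemes: 5

5


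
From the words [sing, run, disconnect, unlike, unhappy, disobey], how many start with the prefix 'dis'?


Checking each word for prefix 'dis':
  'sing' -> no (count: 0)
  'run' -> no (count: 0)
  'disconnect' -> YES, starts with 'dis' (count: 1)
  'unlike' -> no (count: 1)
  'unhappy' -> no (count: 1)
  'disobey' -> YES, starts with 'dis' (count: 2)
Total with prefix 'dis': 2

2


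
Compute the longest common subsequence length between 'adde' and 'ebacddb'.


DP table for LCS of 'adde' and 'ebacddb':
       e  b  a  c  d  d  b
    0  0  0  0  0  0  0  0
  a 0  0  0  1  1  1  1  1
  d 0  0  0  1  1  2  2  2
  d 0  0  0  1  1  2  3  3
  e 0  1  1  1  1  2  3  3
LCS: 'add'
LCS length = 3

3


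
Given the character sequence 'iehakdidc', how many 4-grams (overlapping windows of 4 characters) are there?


String 'iehakdidc' has length L = 9.
Number of overlapping n-grams = L - n + 1
Substituting: 9 - 4 + 1 = 6

6


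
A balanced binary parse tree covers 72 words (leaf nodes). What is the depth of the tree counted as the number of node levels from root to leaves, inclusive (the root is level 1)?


In a balanced binary tree with n leaves the deepest leaf is ceil(log2(n)) edges below the root,
so counting node levels inclusive of root and leaves gives ceil(log2(n)) + 1 levels.
log2(72) = 6.1699
ceil(6.1699) = 7
levels = 7 + 1 = 8

8


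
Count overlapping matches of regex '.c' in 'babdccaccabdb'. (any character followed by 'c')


Pattern: .c means any character followed by 'c'.
Scanning 'babdccaccabdb' position-by-position:
  Pos 0: window 'ba' -> no
  Pos 1: window 'ab' -> no
  Pos 2: window 'bd' -> no
  Pos 3: window 'dc' -> MATCH
  Pos 4: window 'cc' -> MATCH
  Pos 5: window 'ca' -> no
  Pos 6: window 'ac' -> MATCH
  Pos 7: window 'cc' -> MATCH
  Pos 8: window 'ca' -> no
  Pos 9: window 'ab' -> no
  Pos 10: window 'bd' -> no
  Pos 11: window 'db' -> no
  Pos 12: window 'b' -> no
Total matches: 4

4


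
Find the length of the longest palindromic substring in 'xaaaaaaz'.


Scanning 'xaaaaaaz' for palindromic substrings.
Substring at positions 1-6: 'aaaaaa'.
Check: reverse('aaaaaa') = 'aaaaaa' -> palindrome confirmed.
Neighbouring characters ('x' / 'z') break symmetry, so it cannot extend further.
No longer palindromic substring exists; longest length = 6

6


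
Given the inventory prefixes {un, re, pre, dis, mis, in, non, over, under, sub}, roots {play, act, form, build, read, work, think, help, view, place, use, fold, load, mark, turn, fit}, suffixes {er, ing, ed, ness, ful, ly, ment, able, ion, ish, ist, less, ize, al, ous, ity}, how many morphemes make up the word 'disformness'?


Segmenting 'disformness' against the inventory:
  'dis' -> prefix (morpheme 1)
  'form' -> root (morpheme 2)
  'ness' -> suffix (morpheme 3)
Total morphemes: 3

3


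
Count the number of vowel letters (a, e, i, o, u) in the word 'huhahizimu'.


Scanning each character of 'huhahizimu':
  Position 1: 'h' -> consonant (running count: 0)
  Position 2: 'u' -> vowel (running count: 1)
  Position 3: 'h' -> consonant (running count: 1)
  Position 4: 'a' -> vowel (running count: 2)
  Position 5: 'h' -> consonant (running count: 2)
  Position 6: 'i' -> vowel (running count: 3)
  Position 7: 'z' -> consonant (running count: 3)
  Position 8: 'i' -> vowel (running count: 4)
  Position 9: 'm' -> consonant (running count: 4)
  Position 10: 'u' -> vowel (running count: 5)
Total vowels: 5

5


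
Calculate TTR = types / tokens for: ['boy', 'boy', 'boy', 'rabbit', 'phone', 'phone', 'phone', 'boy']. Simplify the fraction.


Tokens: 8
Unique types: ('boy', 'phone', 'rabbit') = 3
TTR = 3/8
Already in lowest terms.

3/8


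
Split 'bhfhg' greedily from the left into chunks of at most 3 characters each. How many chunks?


'bhfhg' has 5 characters.
Chunking with max size 3:
  Chunk 1: 'bhf' (positions 0-2)
  Chunk 2: 'hg' (positions 3-4)
Total chunks: ceil(5 / 3) = 2

2


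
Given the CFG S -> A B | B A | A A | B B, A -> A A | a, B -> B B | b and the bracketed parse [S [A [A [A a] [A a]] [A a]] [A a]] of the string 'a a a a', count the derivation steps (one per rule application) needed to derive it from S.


Every bracketed nonterminal node [X ...] in the tree is produced by exactly one rule application.
Reading the tree off as a leftmost derivation:
  Step 1: S  =>  A A   (applied S -> A A)
  Step 2: A A  =>  A A A   (applied A -> A A)
  Step 3: A A A  =>  A A A A   (applied A -> A A)
  Step 4: A A A A  =>  a A A A   (applied A -> a)
  Step 5: a A A A  =>  a a A A   (applied A -> a)
  Step 6: a a A A  =>  a a a A   (applied A -> a)
  Step 7: a a a A  =>  a a a a   (applied A -> a)
Final yield: a a a a
Total rewrite steps: 7

7


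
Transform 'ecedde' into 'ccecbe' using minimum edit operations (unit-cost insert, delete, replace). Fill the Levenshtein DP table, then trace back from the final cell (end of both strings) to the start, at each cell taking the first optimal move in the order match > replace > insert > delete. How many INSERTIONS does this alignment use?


Edit distance = 3. Backtracking from cell (6, 6) with preference match > replace > insert > delete,
then listing the resulting alignment 'ecedde' -> 'ccecbe' left to right:
  Step 1: replace e->c
  Step 2: keep 'c'
  Step 3: keep 'e'
  Step 4: replace d->c
  Step 5: replace d->b
  Step 6: keep 'e'
Total insertions: 0

0


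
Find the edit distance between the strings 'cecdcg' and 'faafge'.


Building DP table for s1='cecdcg' (len 6) and s2='faafge' (len 6):
       f  a  a  f  g  e
    0  1  2  3  4  5  6
  c 1  1  2  3  4  5  6
  e 2  2  2  3  4  5  5
  c 3  3  3  3  4  5  6
  d 4  4  4  4  4  5  6
  c 5  5  5  5  5  5  6
  g 6  6  6  6  6  5  6
Edit distance = dp[6][6] = 6

6


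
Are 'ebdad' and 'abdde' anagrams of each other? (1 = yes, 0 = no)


Sort characters of 'ebdad': 'abdde'
Sort characters of 'abdde': 'abdde'
Sorted forms match -> they ARE anagrams
Result: 1

1


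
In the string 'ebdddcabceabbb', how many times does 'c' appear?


Scanning 'ebdddcabceabbb' for 'c':
  Position 5: 'c' -> MATCH (count: 1)
  Position 8: 'c' -> MATCH (count: 2)
Total occurrences of 'c': 2

2


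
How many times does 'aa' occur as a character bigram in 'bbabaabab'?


Scanning 'bbabaabab' for bigram 'aa':
  Position 0: 'bb' -> no
  Position 1: 'ba' -> no
  Position 2: 'ab' -> no
  Position 3: 'ba' -> no
  Position 4: 'aa' -> MATCH
  Position 5: 'ab' -> no
  Position 6: 'ba' -> no
  Position 7: 'ab' -> no
Total matches: 1

1


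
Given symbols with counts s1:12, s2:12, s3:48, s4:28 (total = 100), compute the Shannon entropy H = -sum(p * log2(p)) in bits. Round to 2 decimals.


Computing entropy H = -sum(p_i * log2(p_i)):
  s1: p = 12/100 = 0.1200, -p*log2(p) = 0.3671
  s2: p = 12/100 = 0.1200, -p*log2(p) = 0.3671
  s3: p = 48/100 = 0.4800, -p*log2(p) = 0.5083
  s4: p = 28/100 = 0.2800, -p*log2(p) = 0.5142
H = sum of terms = 1.7567
Rounded to 2 decimals: 1.76

1.76


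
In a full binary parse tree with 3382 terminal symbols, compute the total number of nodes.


Leaf nodes (terminals): 3382
Internal nodes = n - 1 = 3382 - 1 = 3381
Total = leaves + internal = 3382 + 3381 = 6763

6763


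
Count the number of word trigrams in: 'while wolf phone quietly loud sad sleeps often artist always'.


Word trigrams from [10] words:
  Trigram 1: (while wolf phone)
  Trigram 2: (wolf phone quietly)
  Trigram 3: (phone quietly loud)
  Trigram 4: (quietly loud sad)
  Trigram 5: (loud sad sleeps)
  Trigram 6: (sad sleeps often)
  Trigram 7: (sleeps often artist)
  Trigram 8: (often artist always)
Total word trigrams: 10 - 2 = 8

8


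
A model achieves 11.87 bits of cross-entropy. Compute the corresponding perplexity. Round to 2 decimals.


Perplexity formula: PP = 2^H
H = 11.87
PP = 2^11.87
Decompose: 2^11.87 = 2^11 * 2^0.87
2^11 = 2048, 2^0.87 ~ 1.8276629
PP ~ 2048 * 1.8276629 = 3743.0536192
Rounded to 2 decimals: 3743.05

3743.05


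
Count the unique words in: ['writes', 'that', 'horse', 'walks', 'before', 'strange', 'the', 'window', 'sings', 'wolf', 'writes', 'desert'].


Listing all tokens and tracking unique types:
  Token 1: 'writes' -> NEW (unique so far: 1)
  Token 2: 'that' -> NEW (unique so far: 2)
  Token 3: 'horse' -> NEW (unique so far: 3)
  Token 4: 'walks' -> NEW (unique so far: 4)
  Token 5: 'before' -> NEW (unique so far: 5)
  Token 6: 'strange' -> NEW (unique so far: 6)
  Token 7: 'the' -> NEW (unique so far: 7)
  Token 8: 'window' -> NEW (unique so far: 8)
  Token 9: 'sings' -> NEW (unique so far: 9)
  Token 10: 'wolf' -> NEW (unique so far: 10)
  Token 11: 'writes' -> duplicate (unique so far: 10)
  Token 12: 'desert' -> NEW (unique so far: 11)
Unique types: ('before', 'desert', 'horse', 'sings', 'strange', 'that', 'the', 'walks', 'window', 'wolf', 'writes')
Vocabulary size: 11

11


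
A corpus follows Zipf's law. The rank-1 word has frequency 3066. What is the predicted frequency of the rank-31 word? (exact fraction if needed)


Zipf's law: freq(rank) = f1 / rank
f1 = 3066, rank = 31
freq = 3066 / 31
GCD(3066, 31) = 1
Simplified: 3066/31

3066/31


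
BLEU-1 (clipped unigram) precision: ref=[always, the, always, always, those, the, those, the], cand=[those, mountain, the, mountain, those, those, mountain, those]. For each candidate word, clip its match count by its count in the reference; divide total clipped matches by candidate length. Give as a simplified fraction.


Reference word counts: {'always': 3, 'the': 3, 'those': 2}
Checking each candidate word (with clipping):
  'those' -> in reference (ref count 2, used 1/2) -> match (matches: 1)
  'mountain' -> not in reference -> no match (matches: 1)
  'the' -> in reference (ref count 3, used 1/3) -> match (matches: 2)
  'mountain' -> not in reference -> no match (matches: 2)
  'those' -> in reference (ref count 2, used 2/2) -> match (matches: 3)
  'those' -> ref count 2 already used up (2/2) -> clipped, no match (matches: 3)
  'mountain' -> not in reference -> no match (matches: 3)
  'those' -> ref count 2 already used up (2/2) -> clipped, no match (matches: 3)
Clipped matches: 3, Candidate length: 8
Precision = 3/8

3/8


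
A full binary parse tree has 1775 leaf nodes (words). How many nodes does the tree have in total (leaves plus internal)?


Leaf nodes (terminals): 1775
Internal nodes = n - 1 = 1775 - 1 = 1774
Total = leaves + internal = 1775 + 1774 = 3549

3549


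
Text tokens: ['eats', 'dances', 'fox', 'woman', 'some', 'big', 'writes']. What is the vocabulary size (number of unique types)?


Listing all tokens and tracking unique types:
  Token 1: 'eats' -> NEW (unique so far: 1)
  Token 2: 'dances' -> NEW (unique so far: 2)
  Token 3: 'fox' -> NEW (unique so far: 3)
  Token 4: 'woman' -> NEW (unique so far: 4)
  Token 5: 'some' -> NEW (unique so far: 5)
  Token 6: 'big' -> NEW (unique so far: 6)
  Token 7: 'writes' -> NEW (unique so far: 7)
Unique types: ('big', 'dances', 'eats', 'fox', 'some', 'woman', 'writes')
Vocabulary size: 7

7


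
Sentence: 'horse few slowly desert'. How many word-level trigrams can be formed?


Word trigrams from [4] words:
  Trigram 1: (horse few slowly)
  Trigram 2: (few slowly desert)
Total word trigrams: 4 - 2 = 2

2


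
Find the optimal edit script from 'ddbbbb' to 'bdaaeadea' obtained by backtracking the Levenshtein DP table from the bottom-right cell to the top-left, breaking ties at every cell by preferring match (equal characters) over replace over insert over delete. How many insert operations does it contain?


Edit distance = 8. Backtracking from cell (6, 9) with preference match > replace > insert > delete,
then listing the resulting alignment 'ddbbbb' -> 'bdaaeadea' left to right:
  Step 1: insert 'b' [insertion #1]
  Step 2: keep 'd'
  Step 3: insert 'a' [insertion #2]
  Step 4: insert 'a' [insertion #3]
  Step 5: replace d->e
  Step 6: replace b->a
  Step 7: replace b->d
  Step 8: replace b->e
  Step 9: replace b->a
Total insertions: 3

3


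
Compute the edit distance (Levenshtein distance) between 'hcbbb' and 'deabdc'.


Building DP table for s1='hcbbb' (len 5) and s2='deabdc' (len 6):
       d  e  a  b  d  c
    0  1  2  3  4  5  6
  h 1  1  2  3  4  5  6
  c 2  2  2  3  4  5  5
  b 3  3  3  3  3  4  5
  b 4  4  4  4  3  4  5
  b 5  5  5  5  4  4  5
Edit distance = dp[5][6] = 5

5


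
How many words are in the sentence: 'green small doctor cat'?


Counting words by splitting on spaces:
  Word 1: 'green'
  Word 2: 'small'
  Word 3: 'doctor'
  Word 4: 'cat'
Total words: 4

4


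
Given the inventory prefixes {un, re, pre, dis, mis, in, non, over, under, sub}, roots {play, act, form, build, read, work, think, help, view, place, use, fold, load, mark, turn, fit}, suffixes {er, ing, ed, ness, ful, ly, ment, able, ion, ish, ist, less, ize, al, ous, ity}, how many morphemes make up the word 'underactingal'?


Segmenting 'underactingal' against the inventory:
  'under' -> prefix (morpheme 1)
  'act' -> root (morpheme 2)
  'ing' -> suffix (morpheme 3)
  'al' -> suffix (morpheme 4)
Total morphemes: 4

4


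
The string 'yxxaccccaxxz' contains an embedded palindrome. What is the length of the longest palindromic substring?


Scanning 'yxxaccccaxxz' for palindromic substrings.
Substring at positions 1-10: 'xxaccccaxx'.
Check: reverse('xxaccccaxx') = 'xxaccccaxx' -> palindrome confirmed.
Neighbouring characters ('y' / 'z') break symmetry, so it cannot extend further.
No longer palindromic substring exists; longest length = 10

10


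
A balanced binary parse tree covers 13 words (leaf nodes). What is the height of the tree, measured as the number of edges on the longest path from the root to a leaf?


In a balanced binary tree with n leaves the deepest leaf is ceil(log2(n)) edges below the root.
log2(13) = 3.7004
ceil(3.7004) = 4
height (edges) = 4

4


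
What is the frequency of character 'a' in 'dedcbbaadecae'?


Scanning 'dedcbbaadecae' for 'a':
  Position 6: 'a' -> MATCH (count: 1)
  Position 7: 'a' -> MATCH (count: 2)
  Position 11: 'a' -> MATCH (count: 3)
Total occurrences of 'a': 3

3


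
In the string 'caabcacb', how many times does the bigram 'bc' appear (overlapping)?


Scanning 'caabcacb' for bigram 'bc':
  Position 0: 'ca' -> no
  Position 1: 'aa' -> no
  Position 2: 'ab' -> no
  Position 3: 'bc' -> MATCH
  Position 4: 'ca' -> no
  Position 5: 'ac' -> no
  Position 6: 'cb' -> no
Total matches: 1

1


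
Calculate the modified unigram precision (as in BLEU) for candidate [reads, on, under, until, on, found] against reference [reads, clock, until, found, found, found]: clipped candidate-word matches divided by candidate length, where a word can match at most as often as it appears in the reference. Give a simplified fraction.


Reference word counts: {'clock': 1, 'found': 3, 'reads': 1, 'until': 1}
Checking each candidate word (with clipping):
  'reads' -> in reference (ref count 1, used 1/1) -> match (matches: 1)
  'on' -> not in reference -> no match (matches: 1)
  'under' -> not in reference -> no match (matches: 1)
  'until' -> in reference (ref count 1, used 1/1) -> match (matches: 2)
  'on' -> not in reference -> no match (matches: 2)
  'found' -> in reference (ref count 3, used 1/3) -> match (matches: 3)
Clipped matches: 3, Candidate length: 6
Precision = 3/6 = 1/2

1/2


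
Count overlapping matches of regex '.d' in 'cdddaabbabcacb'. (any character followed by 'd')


Pattern: .d means any character followed by 'd'.
Scanning 'cdddaabbabcacb' position-by-position:
  Pos 0: window 'cd' -> MATCH
  Pos 1: window 'dd' -> MATCH
  Pos 2: window 'dd' -> MATCH
  Pos 3: window 'da' -> no
  Pos 4: window 'aa' -> no
  Pos 5: window 'ab' -> no
  Pos 6: window 'bb' -> no
  Pos 7: window 'ba' -> no
  Pos 8: window 'ab' -> no
  Pos 9: window 'bc' -> no
  Pos 10: window 'ca' -> no
  Pos 11: window 'ac' -> no
  Pos 12: window 'cb' -> no
  Pos 13: window 'b' -> no
Total matches: 3

3


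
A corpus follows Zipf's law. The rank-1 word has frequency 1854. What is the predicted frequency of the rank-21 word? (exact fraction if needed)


Zipf's law: freq(rank) = f1 / rank
f1 = 1854, rank = 21
freq = 1854 / 21
GCD(1854, 21) = 3
Simplified: 618/7

618/7


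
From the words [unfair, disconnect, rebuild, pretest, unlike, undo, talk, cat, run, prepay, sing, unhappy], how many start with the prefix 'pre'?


Checking each word for prefix 'pre':
  'unfair' -> no (count: 0)
  'disconnect' -> no (count: 0)
  'rebuild' -> no (count: 0)
  'pretest' -> YES, starts with 'pre' (count: 1)
  'unlike' -> no (count: 1)
  'undo' -> no (count: 1)
  'talk' -> no (count: 1)
  'cat' -> no (count: 1)
  'run' -> no (count: 1)
  'prepay' -> YES, starts with 'pre' (count: 2)
  'sing' -> no (count: 2)
  'unhappy' -> no (count: 2)
Total with prefix 'pre': 2

2


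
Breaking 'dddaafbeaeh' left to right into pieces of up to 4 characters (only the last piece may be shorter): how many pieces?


'dddaafbeaeh' has 11 characters.
Chunking with max size 4:
  Chunk 1: 'ddda' (positions 0-3)
  Chunk 2: 'afbe' (positions 4-7)
  Chunk 3: 'aeh' (positions 8-10)
Total chunks: ceil(11 / 4) = 3

3


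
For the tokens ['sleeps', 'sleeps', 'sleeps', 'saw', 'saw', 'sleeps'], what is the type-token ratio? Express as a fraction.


Tokens: 6
Unique types: ('saw', 'sleeps') = 2
TTR = 2/6
Simplify: divide both by 2 -> 1/3
TTR = 1/3

1/3


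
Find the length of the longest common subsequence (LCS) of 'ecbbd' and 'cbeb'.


DP table for LCS of 'ecbbd' and 'cbeb':
       c  b  e  b
    0  0  0  0  0
  e 0  0  0  1  1
  c 0  1  1  1  1
  b 0  1  2  2  2
  b 0  1  2  2  3
  d 0  1  2  2  3
LCS: 'cbb'
LCS length = 3

3


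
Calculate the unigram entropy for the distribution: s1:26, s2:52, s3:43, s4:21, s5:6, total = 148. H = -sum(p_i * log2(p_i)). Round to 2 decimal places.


Computing entropy H = -sum(p_i * log2(p_i)):
  s1: p = 26/148 = 0.1757, -p*log2(p) = 0.4408
  s2: p = 52/148 = 0.3514, -p*log2(p) = 0.5302
  s3: p = 43/148 = 0.2905, -p*log2(p) = 0.5181
  s4: p = 21/148 = 0.1419, -p*log2(p) = 0.3997
  s5: p = 6/148 = 0.0405, -p*log2(p) = 0.1875
H = sum of terms = 2.0763
Rounded to 2 decimals: 2.08

2.08


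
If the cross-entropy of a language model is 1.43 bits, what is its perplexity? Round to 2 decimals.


Perplexity formula: PP = 2^H
H = 1.43
PP = 2^1.43
Decompose: 2^1.43 = 2^1 * 2^0.43
2^1 = 2, 2^0.43 ~ 1.3472336
PP ~ 2 * 1.3472336 = 2.6944672
Rounded to 2 decimals: 2.69

2.69


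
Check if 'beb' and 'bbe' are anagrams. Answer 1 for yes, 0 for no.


Sort characters of 'beb': 'bbe'
Sort characters of 'bbe': 'bbe'
Sorted forms match -> they ARE anagrams
Result: 1

1


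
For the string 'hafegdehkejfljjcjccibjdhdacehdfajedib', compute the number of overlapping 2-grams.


String 'hafegdehkejfljjcjccibjdhdacehdfajedib' has length L = 37.
Number of overlapping n-grams = L - n + 1
Substituting: 37 - 2 + 1 = 36

36


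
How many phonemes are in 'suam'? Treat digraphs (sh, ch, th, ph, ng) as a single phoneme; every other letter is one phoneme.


Parsing 'suam' greedily, digraphs first:
  's' -> consonant phoneme (phonemes so far: 1)
  'u' -> vowel phoneme (phonemes so far: 2)
  'a' -> vowel phoneme (phonemes so far: 3)
  'm' -> consonant phoneme (phonemes so far: 4)
Total phonemes: 4

4


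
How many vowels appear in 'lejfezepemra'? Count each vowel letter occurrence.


Scanning each character of 'lejfezepemra':
  Position 1: 'l' -> consonant (running count: 0)
  Position 2: 'e' -> vowel (running count: 1)
  Position 3: 'j' -> consonant (running count: 1)
  Position 4: 'f' -> consonant (running count: 1)
  Position 5: 'e' -> vowel (running count: 2)
  Position 6: 'z' -> consonant (running count: 2)
  Position 7: 'e' -> vowel (running count: 3)
  Position 8: 'p' -> consonant (running count: 3)
  Position 9: 'e' -> vowel (running count: 4)
  Position 10: 'm' -> consonant (running count: 4)
  Position 11: 'r' -> consonant (running count: 4)
  Position 12: 'a' -> vowel (running count: 5)
Total vowels: 5

5


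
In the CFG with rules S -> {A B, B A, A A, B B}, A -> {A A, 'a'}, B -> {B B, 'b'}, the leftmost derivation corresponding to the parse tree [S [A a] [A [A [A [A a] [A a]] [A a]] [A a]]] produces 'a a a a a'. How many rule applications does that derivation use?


Every bracketed nonterminal node [X ...] in the tree is produced by exactly one rule application.
Reading the tree off as a leftmost derivation:
  Step 1: S  =>  A A   (applied S -> A A)
  Step 2: A A  =>  a A   (applied A -> a)
  Step 3: a A  =>  a A A   (applied A -> A A)
  Step 4: a A A  =>  a A A A   (applied A -> A A)
  Step 5: a A A A  =>  a A A A A   (applied A -> A A)
  Step 6: a A A A A  =>  a a A A A   (applied A -> a)
  Step 7: a a A A A  =>  a a a A A   (applied A -> a)
  Step 8: a a a A A  =>  a a a a A   (applied A -> a)
  Step 9: a a a a A  =>  a a a a a   (applied A -> a)
Final yield: a a a a a
Total rewrite steps: 9

9


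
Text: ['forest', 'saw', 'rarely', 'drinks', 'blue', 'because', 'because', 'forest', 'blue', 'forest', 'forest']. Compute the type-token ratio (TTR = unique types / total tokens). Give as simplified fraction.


Tokens: 11
Unique types: ('because', 'blue', 'drinks', 'forest', 'rarely', 'saw') = 6
TTR = 6/11
Already in lowest terms.

6/11


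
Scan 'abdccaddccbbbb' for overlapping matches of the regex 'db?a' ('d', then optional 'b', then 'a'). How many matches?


Pattern: db?a means 'd', then optional 'b', then 'a'.
Scanning 'abdccaddccbbbb' position-by-position:
  Pos 0: window 'abd' -> no
  Pos 1: window 'bdc' -> no
  Pos 2: window 'dcc' -> no
  Pos 3: window 'cca' -> no
  Pos 4: window 'cad' -> no
  Pos 5: window 'add' -> no
  Pos 6: window 'ddc' -> no
  Pos 7: window 'dcc' -> no
  Pos 8: window 'ccb' -> no
  Pos 9: window 'cbb' -> no
  Pos 10: window 'bbb' -> no
  Pos 11: window 'bbb' -> no
  Pos 12: window 'bb' -> no
  Pos 13: window 'b' -> no
Total matches: 0

0


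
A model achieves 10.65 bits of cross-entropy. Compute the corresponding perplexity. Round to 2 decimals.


Perplexity formula: PP = 2^H
H = 10.65
PP = 2^10.65
Decompose: 2^10.65 = 2^10 * 2^0.65
2^10 = 1024, 2^0.65 ~ 1.5691682
PP ~ 1024 * 1.5691682 = 1606.8282368
Rounded to 2 decimals: 1606.83

1606.83


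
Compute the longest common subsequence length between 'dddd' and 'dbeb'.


DP table for LCS of 'dddd' and 'dbeb':
       d  b  e  b
    0  0  0  0  0
  d 0  1  1  1  1
  d 0  1  1  1  1
  d 0  1  1  1  1
  d 0  1  1  1  1
LCS: 'd'
LCS length = 1

1


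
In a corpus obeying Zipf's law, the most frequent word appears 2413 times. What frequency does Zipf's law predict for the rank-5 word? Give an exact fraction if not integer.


Zipf's law: freq(rank) = f1 / rank
f1 = 2413, rank = 5
freq = 2413 / 5
GCD(2413, 5) = 1
Simplified: 2413/5

2413/5


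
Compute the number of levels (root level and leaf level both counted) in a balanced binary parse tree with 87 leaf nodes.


In a balanced binary tree with n leaves the deepest leaf is ceil(log2(n)) edges below the root,
so counting node levels inclusive of root and leaves gives ceil(log2(n)) + 1 levels.
log2(87) = 6.4429
ceil(6.4429) = 7
levels = 7 + 1 = 8

8


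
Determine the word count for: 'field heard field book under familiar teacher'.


Counting words by splitting on spaces:
  Word 1: 'field'
  Word 2: 'heard'
  Word 3: 'field'
  Word 4: 'book'
  Word 5: 'under'
  Word 6: 'familiar'
  Word 7: 'teacher'
Total words: 7

7


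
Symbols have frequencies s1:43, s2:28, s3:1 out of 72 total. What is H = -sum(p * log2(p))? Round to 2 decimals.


Computing entropy H = -sum(p_i * log2(p_i)):
  s1: p = 43/72 = 0.5972, -p*log2(p) = 0.4441
  s2: p = 28/72 = 0.3889, -p*log2(p) = 0.5299
  s3: p = 1/72 = 0.0139, -p*log2(p) = 0.0857
H = sum of terms = 1.0597
Rounded to 2 decimals: 1.06

1.06


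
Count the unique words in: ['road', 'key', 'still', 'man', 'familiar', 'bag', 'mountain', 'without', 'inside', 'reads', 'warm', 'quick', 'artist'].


Listing all tokens and tracking unique types:
  Token 1: 'road' -> NEW (unique so far: 1)
  Token 2: 'key' -> NEW (unique so far: 2)
  Token 3: 'still' -> NEW (unique so far: 3)
  Token 4: 'man' -> NEW (unique so far: 4)
  Token 5: 'familiar' -> NEW (unique so far: 5)
  Token 6: 'bag' -> NEW (unique so far: 6)
  Token 7: 'mountain' -> NEW (unique so far: 7)
  Token 8: 'without' -> NEW (unique so far: 8)
  Token 9: 'inside' -> NEW (unique so far: 9)
  Token 10: 'reads' -> NEW (unique so far: 10)
  Token 11: 'warm' -> NEW (unique so far: 11)
  Token 12: 'quick' -> NEW (unique so far: 12)
  Token 13: 'artist' -> NEW (unique so far: 13)
Unique types: ('artist', 'bag', 'familiar', 'inside', 'key', 'man', 'mountain', 'quick', 'reads', 'road', 'still', 'warm', 'without')
Vocabulary size: 13

13


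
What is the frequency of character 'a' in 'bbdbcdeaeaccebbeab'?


Scanning 'bbdbcdeaeaccebbeab' for 'a':
  Position 7: 'a' -> MATCH (count: 1)
  Position 9: 'a' -> MATCH (count: 2)
  Position 16: 'a' -> MATCH (count: 3)
Total occurrences of 'a': 3

3


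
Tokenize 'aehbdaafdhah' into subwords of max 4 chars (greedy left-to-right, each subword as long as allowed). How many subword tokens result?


'aehbdaafdhah' has 12 characters.
Chunking with max size 4:
  Chunk 1: 'aehb' (positions 0-3)
  Chunk 2: 'daaf' (positions 4-7)
  Chunk 3: 'dhah' (positions 8-11)
Total chunks: ceil(12 / 4) = 3

3


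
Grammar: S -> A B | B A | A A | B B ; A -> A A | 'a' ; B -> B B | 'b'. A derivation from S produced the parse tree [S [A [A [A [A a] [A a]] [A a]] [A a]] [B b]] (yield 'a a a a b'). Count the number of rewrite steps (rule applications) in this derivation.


Every bracketed nonterminal node [X ...] in the tree is produced by exactly one rule application.
Reading the tree off as a leftmost derivation:
  Step 1: S  =>  A B   (applied S -> A B)
  Step 2: A B  =>  A A B   (applied A -> A A)
  Step 3: A A B  =>  A A A B   (applied A -> A A)
  Step 4: A A A B  =>  A A A A B   (applied A -> A A)
  Step 5: A A A A B  =>  a A A A B   (applied A -> a)
  Step 6: a A A A B  =>  a a A A B   (applied A -> a)
  Step 7: a a A A B  =>  a a a A B   (applied A -> a)
  Step 8: a a a A B  =>  a a a a B   (applied A -> a)
  Step 9: a a a a B  =>  a a a a b   (applied B -> b)
Final yield: a a a a b
Total rewrite steps: 9

9


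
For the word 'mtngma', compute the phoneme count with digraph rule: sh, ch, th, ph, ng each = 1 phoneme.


Parsing 'mtngma' greedily, digraphs first:
  'm' -> consonant phoneme (phonemes so far: 1)
  't' -> consonant phoneme (phonemes so far: 2)
  'ng' -> digraph (1 consonant phoneme) (phonemes so far: 3)
  'm' -> consonant phoneme (phonemes so far: 4)
  'a' -> vowel phoneme (phonemes so far: 5)
Total phonemes: 5

5


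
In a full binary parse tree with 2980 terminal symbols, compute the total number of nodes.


Leaf nodes (terminals): 2980
Internal nodes = n - 1 = 2980 - 1 = 2979
Total = leaves + internal = 2980 + 2979 = 5959

5959


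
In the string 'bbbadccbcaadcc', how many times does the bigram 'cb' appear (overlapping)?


Scanning 'bbbadccbcaadcc' for bigram 'cb':
  Position 0: 'bb' -> no
  Position 1: 'bb' -> no
  Position 2: 'ba' -> no
  Position 3: 'ad' -> no
  Position 4: 'dc' -> no
  Position 5: 'cc' -> no
  Position 6: 'cb' -> MATCH
  Position 7: 'bc' -> no
  Position 8: 'ca' -> no
  Position 9: 'aa' -> no
  Position 10: 'ad' -> no
  Position 11: 'dc' -> no
  Position 12: 'cc' -> no
Total matches: 1

1


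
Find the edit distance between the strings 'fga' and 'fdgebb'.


Building DP table for s1='fga' (len 3) and s2='fdgebb' (len 6):
       f  d  g  e  b  b
    0  1  2  3  4  5  6
  f 1  0  1  2  3  4  5
  g 2  1  1  1  2  3  4
  a 3  2  2  2  2  3  4
Edit distance = dp[3][6] = 4

4


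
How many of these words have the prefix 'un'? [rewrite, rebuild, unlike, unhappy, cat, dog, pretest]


Checking each word for prefix 'un':
  'rewrite' -> no (count: 0)
  'rebuild' -> no (count: 0)
  'unlike' -> YES, starts with 'un' (count: 1)
  'unhappy' -> YES, starts with 'un' (count: 2)
  'cat' -> no (count: 2)
  'dog' -> no (count: 2)
  'pretest' -> no (count: 2)
Total with prefix 'un': 2

2


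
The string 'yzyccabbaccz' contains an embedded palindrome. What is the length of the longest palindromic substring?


Scanning 'yzyccabbaccz' for palindromic substrings.
Substring at positions 3-10: 'ccabbacc'.
Check: reverse('ccabbacc') = 'ccabbacc' -> palindrome confirmed.
Neighbouring characters ('y' / 'z') break symmetry, so it cannot extend further.
No longer palindromic substring exists; longest length = 8

8


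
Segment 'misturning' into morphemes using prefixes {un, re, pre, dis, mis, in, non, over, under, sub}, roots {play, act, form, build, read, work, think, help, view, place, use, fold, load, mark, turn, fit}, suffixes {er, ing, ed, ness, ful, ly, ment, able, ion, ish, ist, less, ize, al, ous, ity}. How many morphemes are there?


Segmenting 'misturning' against the inventory:
  'mis' -> prefix (morpheme 1)
  'turn' -> root (morpheme 2)
  'ing' -> suffix (morpheme 3)
Total morphemes: 3

3


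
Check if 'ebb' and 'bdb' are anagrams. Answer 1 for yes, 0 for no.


Sort characters of 'ebb': 'bbe'
Sort characters of 'bdb': 'bbd'
Sorted forms differ -> they are NOT anagrams
Result: 0

0


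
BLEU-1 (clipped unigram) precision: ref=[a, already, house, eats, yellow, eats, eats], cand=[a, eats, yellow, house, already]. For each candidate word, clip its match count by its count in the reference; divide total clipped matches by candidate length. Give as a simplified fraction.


Reference word counts: {'a': 1, 'already': 1, 'eats': 3, 'house': 1, 'yellow': 1}
Checking each candidate word (with clipping):
  'a' -> in reference (ref count 1, used 1/1) -> match (matches: 1)
  'eats' -> in reference (ref count 3, used 1/3) -> match (matches: 2)
  'yellow' -> in reference (ref count 1, used 1/1) -> match (matches: 3)
  'house' -> in reference (ref count 1, used 1/1) -> match (matches: 4)
  'already' -> in reference (ref count 1, used 1/1) -> match (matches: 5)
Clipped matches: 5, Candidate length: 5
Precision = 5/5 = 1

1


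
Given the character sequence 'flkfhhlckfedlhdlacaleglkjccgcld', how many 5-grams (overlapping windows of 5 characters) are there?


String 'flkfhhlckfedlhdlacaleglkjccgcld' has length L = 31.
Number of overlapping n-grams = L - n + 1
Substituting: 31 - 5 + 1 = 27

27


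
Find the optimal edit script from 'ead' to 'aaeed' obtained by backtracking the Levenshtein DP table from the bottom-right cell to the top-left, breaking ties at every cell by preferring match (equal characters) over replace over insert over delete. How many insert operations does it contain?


Edit distance = 3. Backtracking from cell (3, 5) with preference match > replace > insert > delete,
then listing the resulting alignment 'ead' -> 'aaeed' left to right:
  Step 1: insert 'a' [insertion #1]
  Step 2: insert 'a' [insertion #2]
  Step 3: keep 'e'
  Step 4: replace a->e
  Step 5: keep 'd'
Total insertions: 2

2


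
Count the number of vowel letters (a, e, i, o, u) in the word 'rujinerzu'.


Scanning each character of 'rujinerzu':
  Position 1: 'r' -> consonant (running count: 0)
  Position 2: 'u' -> vowel (running count: 1)
  Position 3: 'j' -> consonant (running count: 1)
  Position 4: 'i' -> vowel (running count: 2)
  Position 5: 'n' -> consonant (running count: 2)
  Position 6: 'e' -> vowel (running count: 3)
  Position 7: 'r' -> consonant (running count: 3)
  Position 8: 'z' -> consonant (running count: 3)
  Position 9: 'u' -> vowel (running count: 4)
Total vowels: 4

4


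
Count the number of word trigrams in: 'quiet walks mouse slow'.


Word trigrams from [4] words:
  Trigram 1: (quiet walks mouse)
  Trigram 2: (walks mouse slow)
Total word trigrams: 4 - 2 = 2

2


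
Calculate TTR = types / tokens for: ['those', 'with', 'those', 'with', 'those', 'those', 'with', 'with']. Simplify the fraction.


Tokens: 8
Unique types: ('those', 'with') = 2
TTR = 2/8
Simplify: divide both by 2 -> 1/4
TTR = 1/4

1/4


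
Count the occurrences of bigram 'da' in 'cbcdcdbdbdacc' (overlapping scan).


Scanning 'cbcdcdbdbdacc' for bigram 'da':
  Position 0: 'cb' -> no
  Position 1: 'bc' -> no
  Position 2: 'cd' -> no
  Position 3: 'dc' -> no
  Position 4: 'cd' -> no
  Position 5: 'db' -> no
  Position 6: 'bd' -> no
  Position 7: 'db' -> no
  Position 8: 'bd' -> no
  Position 9: 'da' -> MATCH
  Position 10: 'ac' -> no
  Position 11: 'cc' -> no
Total matches: 1

1


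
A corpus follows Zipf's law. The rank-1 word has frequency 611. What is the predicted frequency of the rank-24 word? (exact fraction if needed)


Zipf's law: freq(rank) = f1 / rank
f1 = 611, rank = 24
freq = 611 / 24
GCD(611, 24) = 1
Simplified: 611/24

611/24


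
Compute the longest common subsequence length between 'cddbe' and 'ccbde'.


DP table for LCS of 'cddbe' and 'ccbde':
       c  c  b  d  e
    0  0  0  0  0  0
  c 0  1  1  1  1  1
  d 0  1  1  1  2  2
  d 0  1  1  1  2  2
  b 0  1  1  2  2  2
  e 0  1  1  2  2  3
LCS: 'cde'
LCS length = 3

3


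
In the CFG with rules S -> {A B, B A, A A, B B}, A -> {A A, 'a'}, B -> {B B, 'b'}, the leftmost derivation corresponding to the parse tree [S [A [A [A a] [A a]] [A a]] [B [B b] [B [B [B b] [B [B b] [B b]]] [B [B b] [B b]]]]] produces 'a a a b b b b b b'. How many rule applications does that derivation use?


Every bracketed nonterminal node [X ...] in the tree is produced by exactly one rule application.
Reading the tree off as a leftmost derivation:
  Step 1: S  =>  A B   (applied S -> A B)
  Step 2: A B  =>  A A B   (applied A -> A A)
  Step 3: A A B  =>  A A A B   (applied A -> A A)
  Step 4: A A A B  =>  a A A B   (applied A -> a)
  Step 5: a A A B  =>  a a A B   (applied A -> a)
  Step 6: a a A B  =>  a a a B   (applied A -> a)
  Step 7: a a a B  =>  a a a B B   (applied B -> B B)
  Step 8: a a a B B  =>  a a a b B   (applied B -> b)
  Step 9: a a a b B  =>  a a a b B B   (applied B -> B B)
  Step 10: a a a b B B  =>  a a a b B B B   (applied B -> B B)
  Step 11: a a a b B B B  =>  a a a b b B B   (applied B -> b)
  Step 12: a a a b b B B  =>  a a a b b B B B   (applied B -> B B)
  Step 13: a a a b b B B B  =>  a a a b b b B B   (applied B -> b)
  Step 14: a a a b b b B B  =>  a a a b b b b B   (applied B -> b)
  Step 15: a a a b b b b B  =>  a a a b b b b B B   (applied B -> B B)
  Step 16: a a a b b b b B B  =>  a a a b b b b b B   (applied B -> b)
  Step 17: a a a b b b b b B  =>  a a a b b b b b b   (applied B -> b)
Final yield: a a a b b b b b b
Total rewrite steps: 17

17


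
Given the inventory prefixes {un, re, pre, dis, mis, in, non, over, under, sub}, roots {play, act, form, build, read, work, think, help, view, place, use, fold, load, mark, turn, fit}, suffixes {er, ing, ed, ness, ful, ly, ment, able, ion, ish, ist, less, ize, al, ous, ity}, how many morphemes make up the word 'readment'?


Segmenting 'readment' against the inventory:
  'read' -> root (morpheme 1)
  'ment' -> suffix (morpheme 2)
Total morphemes: 2

2


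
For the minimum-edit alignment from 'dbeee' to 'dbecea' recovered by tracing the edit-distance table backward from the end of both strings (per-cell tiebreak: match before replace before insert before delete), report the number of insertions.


Edit distance = 2. Backtracking from cell (5, 6) with preference match > replace > insert > delete,
then listing the resulting alignment 'dbeee' -> 'dbecea' left to right:
  Step 1: keep 'd'
  Step 2: keep 'b'
  Step 3: keep 'e'
  Step 4: insert 'c' [insertion #1]
  Step 5: keep 'e'
  Step 6: replace e->a
Total insertions: 1

1
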